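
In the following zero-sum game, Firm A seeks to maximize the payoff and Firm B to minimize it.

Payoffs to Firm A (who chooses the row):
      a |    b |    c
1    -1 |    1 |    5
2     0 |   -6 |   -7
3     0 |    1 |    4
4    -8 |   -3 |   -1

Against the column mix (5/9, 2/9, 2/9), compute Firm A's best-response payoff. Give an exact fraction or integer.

10/9

1: (-1)·(5/9) + (1)·(2/9) + (5)·(2/9) = 7/9.
2: (0)·(5/9) + (-6)·(2/9) + (-7)·(2/9) = -26/9.
3: (0)·(5/9) + (1)·(2/9) + (4)·(2/9) = 10/9.
4: (-8)·(5/9) + (-3)·(2/9) + (-1)·(2/9) = -16/3.
The best pure response is 3 with expected payoff 10/9.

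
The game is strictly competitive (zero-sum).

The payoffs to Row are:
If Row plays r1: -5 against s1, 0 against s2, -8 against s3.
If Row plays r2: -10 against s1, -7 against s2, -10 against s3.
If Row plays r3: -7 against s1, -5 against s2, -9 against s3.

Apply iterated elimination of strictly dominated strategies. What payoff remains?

Column s2 is strictly dominated by s1 for Column (-5<0, -10<-7, -7<-5); eliminate s2.
Row r3 is strictly dominated by row r1 (-5>-7, -8>-9); eliminate r3.
Row r2 is strictly dominated by row r1 (-5>-10, -8>-10); eliminate r2.
Column s1 is strictly dominated by s3 for Column (-8<-5); eliminate s1.
Only (r1, s3) remains, with payoff -8.

-8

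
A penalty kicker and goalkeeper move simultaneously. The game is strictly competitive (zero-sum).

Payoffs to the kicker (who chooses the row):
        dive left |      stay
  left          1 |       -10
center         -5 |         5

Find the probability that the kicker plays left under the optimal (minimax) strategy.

Row minima are -10 and -5, so the kicker's maximin is -5; column maxima are 1 and 5, so the goalkeeper's minimax is 1. These differ, so the equilibrium is in mixed strategies.
Let the kicker play left with probability p. The goalkeeper is indifferent when p − 5(1−p) = −10p + 5(1−p), giving p = 10/21.

10/21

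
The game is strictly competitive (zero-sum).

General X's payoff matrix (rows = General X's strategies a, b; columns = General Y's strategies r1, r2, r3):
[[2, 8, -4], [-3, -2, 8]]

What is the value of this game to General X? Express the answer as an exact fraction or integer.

4/17

Column r2 is strictly dominated by r1 for General Y (it gives General X more in every row).
The remaining 2×2 game on (a, b) × (r1, r3) has no saddle point. Let General X play a with probability p; indifference gives 2p − 3(1−p) = −4p + 8(1−p), so p = 11/17.
Similarly General Y's optimal q on r1 is 12/17, and the value is 2·(12/17) + (-4)·(5/17) = 4/17.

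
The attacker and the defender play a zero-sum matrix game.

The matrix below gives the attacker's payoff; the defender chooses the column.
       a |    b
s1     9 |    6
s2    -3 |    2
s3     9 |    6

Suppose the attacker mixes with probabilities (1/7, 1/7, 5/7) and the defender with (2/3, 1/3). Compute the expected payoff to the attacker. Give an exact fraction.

20/3

Against (2/3, 1/3), each row's expected payoff is s1: 8; s2: -4/3; s3: 8.
Taking the (1/7, 1/7, 5/7)-weighted average: (1/7)·(8) + (1/7)·(-4/3) + (5/7)·(8) = 20/3.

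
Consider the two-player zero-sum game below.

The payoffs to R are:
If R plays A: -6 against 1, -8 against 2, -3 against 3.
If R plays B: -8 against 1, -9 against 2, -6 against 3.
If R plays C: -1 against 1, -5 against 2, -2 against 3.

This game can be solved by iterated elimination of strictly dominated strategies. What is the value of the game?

-5

Column 3 is strictly dominated by 2 for C (-8<-3, -9<-6, -5<-2); eliminate 3.
Row A is strictly dominated by row C (-1>-6, -5>-8); eliminate A.
Column 1 is strictly dominated by 2 for C (-9<-8, -5<-1); eliminate 1.
Row B is strictly dominated by row C (-5>-9); eliminate B.
Only (C, 2) remains, with payoff -5.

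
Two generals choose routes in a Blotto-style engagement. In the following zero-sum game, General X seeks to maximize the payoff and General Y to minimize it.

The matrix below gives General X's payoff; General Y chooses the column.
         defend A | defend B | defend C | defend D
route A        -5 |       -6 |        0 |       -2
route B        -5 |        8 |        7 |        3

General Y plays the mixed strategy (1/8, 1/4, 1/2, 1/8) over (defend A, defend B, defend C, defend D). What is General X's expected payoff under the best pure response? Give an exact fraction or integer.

21/4

route A: (-5)·(1/8) + (-6)·(1/4) + (0)·(1/2) + (-2)·(1/8) = -19/8.
route B: (-5)·(1/8) + (8)·(1/4) + (7)·(1/2) + (3)·(1/8) = 21/4.
The best pure response is route B with expected payoff 21/4.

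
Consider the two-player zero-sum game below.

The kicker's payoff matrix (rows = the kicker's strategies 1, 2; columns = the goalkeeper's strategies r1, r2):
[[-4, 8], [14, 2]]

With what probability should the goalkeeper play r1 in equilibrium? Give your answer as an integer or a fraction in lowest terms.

1/4

Row minima are -4 and 2, so the kicker's maximin is 2; column maxima are 14 and 8, so the goalkeeper's minimax is 8. These differ, so the equilibrium is in mixed strategies.
Let the goalkeeper play r1 with probability q. The kicker is indifferent when −4q + 8(1−q) = 14q + 2(1−q), giving q = 1/4.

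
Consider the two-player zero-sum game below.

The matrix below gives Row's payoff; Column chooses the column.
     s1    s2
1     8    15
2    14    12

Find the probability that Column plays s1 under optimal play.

Row minima are 8 and 12, so Row's maximin is 12; column maxima are 14 and 15, so Column's minimax is 14. These differ, so the equilibrium is in mixed strategies.
Let Column play s1 with probability q. Row is indifferent when 8q + 15(1−q) = 14q + 12(1−q), giving q = 1/3.

1/3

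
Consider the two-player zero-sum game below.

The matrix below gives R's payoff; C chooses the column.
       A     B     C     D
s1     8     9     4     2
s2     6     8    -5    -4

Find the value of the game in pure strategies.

Row minima: 2, -5 → R's maximin is 2.
Column maxima: 8, 9, 4, 2 → C's minimax is 2.
They coincide at (s1, D), so the value is 2.

2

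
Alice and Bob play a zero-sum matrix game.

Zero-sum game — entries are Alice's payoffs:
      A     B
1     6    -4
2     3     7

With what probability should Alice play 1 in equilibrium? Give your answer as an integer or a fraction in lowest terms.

Row minima are -4 and 3, so Alice's maximin is 3; column maxima are 6 and 7, so Bob's minimax is 6. These differ, so the equilibrium is in mixed strategies.
Let Alice play 1 with probability p. Bob is indifferent when 6p + 3(1−p) = −4p + 7(1−p), giving p = 2/7.

2/7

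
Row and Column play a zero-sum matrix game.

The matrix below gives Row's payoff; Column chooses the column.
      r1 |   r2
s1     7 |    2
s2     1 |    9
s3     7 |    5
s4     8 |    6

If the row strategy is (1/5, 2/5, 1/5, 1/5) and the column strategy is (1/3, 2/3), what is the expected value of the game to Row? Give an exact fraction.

86/15

Against (1/3, 2/3), each row's expected payoff is s1: 11/3; s2: 19/3; s3: 17/3; s4: 20/3.
Taking the (1/5, 2/5, 1/5, 1/5)-weighted average: (1/5)·(11/3) + (2/5)·(19/3) + (1/5)·(17/3) + (1/5)·(20/3) = 86/15.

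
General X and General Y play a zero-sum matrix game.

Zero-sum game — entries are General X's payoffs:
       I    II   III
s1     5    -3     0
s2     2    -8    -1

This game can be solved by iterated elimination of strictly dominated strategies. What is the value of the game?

Column III is strictly dominated by II for General Y (-3<0, -8<-1); eliminate III.
Row s2 is strictly dominated by row s1 (5>2, -3>-8); eliminate s2.
Column I is strictly dominated by II for General Y (-3<5); eliminate I.
Only (s1, II) remains, with payoff -3.

-3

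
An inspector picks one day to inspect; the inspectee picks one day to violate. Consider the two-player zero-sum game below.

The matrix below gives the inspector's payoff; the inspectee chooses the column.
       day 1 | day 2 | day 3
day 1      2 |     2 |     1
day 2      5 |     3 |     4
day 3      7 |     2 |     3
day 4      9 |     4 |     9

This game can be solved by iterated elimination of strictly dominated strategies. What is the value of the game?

Row day 2 is strictly dominated by row day 4 (9>5, 4>3, 9>4); eliminate day 2.
Row day 3 is strictly dominated by row day 4 (9>7, 4>2, 9>3); eliminate day 3.
Row day 1 is strictly dominated by row day 4 (9>2, 4>2, 9>1); eliminate day 1.
Column day 1 is strictly dominated by day 2 for the inspectee (4<9); eliminate day 1.
Column day 3 is strictly dominated by day 2 for the inspectee (4<9); eliminate day 3.
Only (day 4, day 2) remains, with payoff 4.

4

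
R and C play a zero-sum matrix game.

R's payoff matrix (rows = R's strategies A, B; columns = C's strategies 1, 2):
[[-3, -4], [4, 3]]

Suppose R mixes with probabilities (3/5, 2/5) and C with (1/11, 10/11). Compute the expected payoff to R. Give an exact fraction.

Against (1/11, 10/11), each row's expected payoff is A: -43/11; B: 34/11.
Taking the (3/5, 2/5)-weighted average: (3/5)·(-43/11) + (2/5)·(34/11) = -61/55.

-61/55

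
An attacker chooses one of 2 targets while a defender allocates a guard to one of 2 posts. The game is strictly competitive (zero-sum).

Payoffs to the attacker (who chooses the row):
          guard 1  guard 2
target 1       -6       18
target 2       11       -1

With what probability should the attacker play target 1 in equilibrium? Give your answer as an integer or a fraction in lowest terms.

1/3

Row minima are -6 and -1, so the attacker's maximin is -1; column maxima are 11 and 18, so the defender's minimax is 11. These differ, so the equilibrium is in mixed strategies.
Let the attacker play target 1 with probability p. The defender is indifferent when −6p + 11(1−p) = 18p − (1−p), giving p = 1/3.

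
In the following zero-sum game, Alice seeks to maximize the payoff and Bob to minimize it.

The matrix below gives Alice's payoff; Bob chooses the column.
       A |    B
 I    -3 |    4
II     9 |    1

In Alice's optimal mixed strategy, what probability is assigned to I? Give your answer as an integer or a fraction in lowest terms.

Row minima are -3 and 1, so Alice's maximin is 1; column maxima are 9 and 4, so Bob's minimax is 4. These differ, so the equilibrium is in mixed strategies.
Let Alice play I with probability p. Bob is indifferent when −3p + 9(1−p) = 4p + (1−p), giving p = 8/15.

8/15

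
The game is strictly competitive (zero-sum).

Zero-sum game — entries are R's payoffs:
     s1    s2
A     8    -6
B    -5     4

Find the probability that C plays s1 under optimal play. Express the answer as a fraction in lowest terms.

10/23

Row minima are -6 and -5, so R's maximin is -5; column maxima are 8 and 4, so C's minimax is 4. These differ, so the equilibrium is in mixed strategies.
Let C play s1 with probability q. R is indifferent when 8q − 6(1−q) = −5q + 4(1−q), giving q = 10/23.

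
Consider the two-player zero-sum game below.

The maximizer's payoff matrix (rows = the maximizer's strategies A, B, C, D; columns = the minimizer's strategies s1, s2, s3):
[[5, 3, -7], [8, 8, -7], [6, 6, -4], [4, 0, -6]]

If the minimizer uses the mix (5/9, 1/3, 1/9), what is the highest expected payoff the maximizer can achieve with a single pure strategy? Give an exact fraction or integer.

19/3

A: (5)·(5/9) + (3)·(1/3) + (-7)·(1/9) = 3.
B: (8)·(5/9) + (8)·(1/3) + (-7)·(1/9) = 19/3.
C: (6)·(5/9) + (6)·(1/3) + (-4)·(1/9) = 44/9.
D: (4)·(5/9) + (0)·(1/3) + (-6)·(1/9) = 14/9.
The best pure response is B with expected payoff 19/3.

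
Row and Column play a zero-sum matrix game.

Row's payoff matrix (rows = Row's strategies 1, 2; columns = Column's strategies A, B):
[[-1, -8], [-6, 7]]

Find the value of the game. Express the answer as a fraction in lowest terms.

Row minima are -8 and -6, so Row's maximin is -6; column maxima are -1 and 7, so Column's minimax is -1. These differ, so the equilibrium is in mixed strategies.
Let Row play 1 with probability p. Column is indifferent when −p − 6(1−p) = −8p + 7(1−p), giving p = 13/20.
Let Column play A with probability q. Row is indifferent when −q − 8(1−q) = −6q + 7(1−q), giving q = 3/4.
The value is -1·(3/4) + (-8)·(1/4) = -11/4.

-11/4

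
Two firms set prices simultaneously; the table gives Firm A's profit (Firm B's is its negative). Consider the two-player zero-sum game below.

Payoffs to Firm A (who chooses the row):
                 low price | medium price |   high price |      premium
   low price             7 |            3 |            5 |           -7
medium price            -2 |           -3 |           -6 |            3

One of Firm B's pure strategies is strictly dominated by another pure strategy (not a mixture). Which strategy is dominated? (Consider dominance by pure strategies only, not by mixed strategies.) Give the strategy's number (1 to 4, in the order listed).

Firm B prefers columns that give Firm A less. Compare low price with medium price: 3 < 7, -3 < -2.
So medium price strictly dominates low price for Firm B; low price is strictly dominated.

1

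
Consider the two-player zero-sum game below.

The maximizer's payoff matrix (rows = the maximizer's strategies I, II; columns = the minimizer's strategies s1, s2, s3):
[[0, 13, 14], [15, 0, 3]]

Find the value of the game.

Column s3 is strictly dominated by s2 for the minimizer (it gives the maximizer more in every row).
The remaining 2×2 game on (I, II) × (s1, s2) has no saddle point. Let the maximizer play I with probability p; indifference gives 15(1−p) = 13p, so p = 15/28.
Similarly the minimizer's optimal q on s1 is 13/28, and the value is 0·(13/28) + (13)·(15/28) = 195/28.

195/28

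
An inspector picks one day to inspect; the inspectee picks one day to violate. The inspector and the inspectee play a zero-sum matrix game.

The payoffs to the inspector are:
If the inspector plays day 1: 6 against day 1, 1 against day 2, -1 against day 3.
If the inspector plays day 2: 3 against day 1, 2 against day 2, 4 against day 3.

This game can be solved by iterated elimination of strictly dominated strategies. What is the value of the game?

Column day 1 is strictly dominated by day 2 for the inspectee (1<6, 2<3); eliminate day 1.
Row day 1 is strictly dominated by row day 2 (2>1, 4>-1); eliminate day 1.
Column day 3 is strictly dominated by day 2 for the inspectee (2<4); eliminate day 3.
Only (day 2, day 2) remains, with payoff 2.

2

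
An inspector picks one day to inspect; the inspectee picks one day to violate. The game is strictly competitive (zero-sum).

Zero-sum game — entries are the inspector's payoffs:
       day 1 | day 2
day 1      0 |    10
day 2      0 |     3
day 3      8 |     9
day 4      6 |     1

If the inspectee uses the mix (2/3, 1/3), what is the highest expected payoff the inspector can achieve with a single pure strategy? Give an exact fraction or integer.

day 1: (0)·(2/3) + (10)·(1/3) = 10/3.
day 2: (0)·(2/3) + (3)·(1/3) = 1.
day 3: (8)·(2/3) + (9)·(1/3) = 25/3.
day 4: (6)·(2/3) + (1)·(1/3) = 13/3.
The best pure response is day 3 with expected payoff 25/3.

25/3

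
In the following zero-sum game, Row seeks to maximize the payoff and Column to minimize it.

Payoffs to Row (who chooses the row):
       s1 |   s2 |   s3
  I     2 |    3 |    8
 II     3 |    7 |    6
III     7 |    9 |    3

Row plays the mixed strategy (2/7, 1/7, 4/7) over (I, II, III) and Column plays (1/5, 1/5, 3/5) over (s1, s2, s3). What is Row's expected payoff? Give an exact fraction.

186/35

Against (1/5, 1/5, 3/5), each row's expected payoff is I: 29/5; II: 28/5; III: 5.
Taking the (2/7, 1/7, 4/7)-weighted average: (2/7)·(29/5) + (1/7)·(28/5) + (4/7)·(5) = 186/35.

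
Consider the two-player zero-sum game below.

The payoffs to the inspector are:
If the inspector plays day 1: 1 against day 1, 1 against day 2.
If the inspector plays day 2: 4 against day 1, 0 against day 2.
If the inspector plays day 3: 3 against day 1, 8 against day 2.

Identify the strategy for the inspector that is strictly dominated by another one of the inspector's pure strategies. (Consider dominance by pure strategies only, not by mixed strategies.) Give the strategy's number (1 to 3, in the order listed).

Compare day 1 with day 3: 3 > 1, 8 > 1.
So day 3 strictly dominates day 1 for the inspector; day 1 is strictly dominated.

1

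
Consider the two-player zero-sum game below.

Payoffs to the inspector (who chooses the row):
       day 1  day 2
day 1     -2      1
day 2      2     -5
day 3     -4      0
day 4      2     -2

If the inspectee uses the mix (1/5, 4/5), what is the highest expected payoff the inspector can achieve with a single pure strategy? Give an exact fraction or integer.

day 1: (-2)·(1/5) + (1)·(4/5) = 2/5.
day 2: (2)·(1/5) + (-5)·(4/5) = -18/5.
day 3: (-4)·(1/5) + (0)·(4/5) = -4/5.
day 4: (2)·(1/5) + (-2)·(4/5) = -6/5.
The best pure response is day 1 with expected payoff 2/5.

2/5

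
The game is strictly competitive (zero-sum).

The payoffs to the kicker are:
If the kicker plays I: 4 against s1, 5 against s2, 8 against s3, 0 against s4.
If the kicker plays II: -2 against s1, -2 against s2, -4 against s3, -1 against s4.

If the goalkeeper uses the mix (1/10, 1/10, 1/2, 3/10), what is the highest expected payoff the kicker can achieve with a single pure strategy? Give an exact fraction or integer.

49/10

I: (4)·(1/10) + (5)·(1/10) + (8)·(1/2) + (0)·(3/10) = 49/10.
II: (-2)·(1/10) + (-2)·(1/10) + (-4)·(1/2) + (-1)·(3/10) = -27/10.
The best pure response is I with expected payoff 49/10.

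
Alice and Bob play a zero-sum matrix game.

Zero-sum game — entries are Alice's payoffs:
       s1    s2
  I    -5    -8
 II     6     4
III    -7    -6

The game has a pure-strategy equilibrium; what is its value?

Row minima: -8, 4, -7 → Alice's maximin is 4.
Column maxima: 6, 4 → Bob's minimax is 4.
They coincide at (II, s2), so the value is 4.

4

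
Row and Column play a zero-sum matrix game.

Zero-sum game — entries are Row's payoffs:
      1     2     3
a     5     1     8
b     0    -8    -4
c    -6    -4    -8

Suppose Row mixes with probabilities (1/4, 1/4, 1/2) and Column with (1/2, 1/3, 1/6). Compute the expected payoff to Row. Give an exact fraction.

-21/8

Against (1/2, 1/3, 1/6), each row's expected payoff is a: 25/6; b: -10/3; c: -17/3.
Taking the (1/4, 1/4, 1/2)-weighted average: (1/4)·(25/6) + (1/4)·(-10/3) + (1/2)·(-17/3) = -21/8.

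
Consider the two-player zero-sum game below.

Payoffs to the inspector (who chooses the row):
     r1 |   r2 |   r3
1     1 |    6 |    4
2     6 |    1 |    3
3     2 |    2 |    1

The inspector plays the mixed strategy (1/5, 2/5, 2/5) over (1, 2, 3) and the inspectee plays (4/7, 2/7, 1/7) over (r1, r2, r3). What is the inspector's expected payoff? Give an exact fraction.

104/35

Against (4/7, 2/7, 1/7), each row's expected payoff is 1: 20/7; 2: 29/7; 3: 13/7.
Taking the (1/5, 2/5, 2/5)-weighted average: (1/5)·(20/7) + (2/5)·(29/7) + (2/5)·(13/7) = 104/35.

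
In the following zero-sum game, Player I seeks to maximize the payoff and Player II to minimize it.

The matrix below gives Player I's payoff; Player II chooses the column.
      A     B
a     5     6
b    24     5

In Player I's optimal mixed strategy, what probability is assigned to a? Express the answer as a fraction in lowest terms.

Row minima are 5 and 5, so Player I's maximin is 5; column maxima are 24 and 6, so Player II's minimax is 6. These differ, so the equilibrium is in mixed strategies.
Let Player I play a with probability p. Player II is indifferent when 5p + 24(1−p) = 6p + 5(1−p), giving p = 19/20.

19/20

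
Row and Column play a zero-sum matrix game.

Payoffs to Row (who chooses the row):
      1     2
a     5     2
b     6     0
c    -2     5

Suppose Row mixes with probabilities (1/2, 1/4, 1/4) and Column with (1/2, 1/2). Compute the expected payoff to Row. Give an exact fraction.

Against (1/2, 1/2), each row's expected payoff is a: 7/2; b: 3; c: 3/2.
Taking the (1/2, 1/4, 1/4)-weighted average: (1/2)·(7/2) + (1/4)·(3) + (1/4)·(3/2) = 23/8.

23/8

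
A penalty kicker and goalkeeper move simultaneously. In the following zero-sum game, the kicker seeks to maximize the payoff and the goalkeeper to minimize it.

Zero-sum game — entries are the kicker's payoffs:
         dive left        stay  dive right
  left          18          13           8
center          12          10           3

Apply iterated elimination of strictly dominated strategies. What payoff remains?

8

Column dive left is strictly dominated by stay for the goalkeeper (13<18, 10<12); eliminate dive left.
Row center is strictly dominated by row left (13>10, 8>3); eliminate center.
Column stay is strictly dominated by dive right for the goalkeeper (8<13); eliminate stay.
Only (left, dive right) remains, with payoff 8.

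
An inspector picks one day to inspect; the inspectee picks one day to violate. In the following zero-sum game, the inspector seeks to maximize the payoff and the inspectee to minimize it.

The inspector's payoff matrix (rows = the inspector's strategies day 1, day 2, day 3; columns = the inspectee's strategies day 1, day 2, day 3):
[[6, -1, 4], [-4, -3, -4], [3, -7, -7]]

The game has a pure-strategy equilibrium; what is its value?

Row minima: -1, -4, -7 → the inspector's maximin is -1.
Column maxima: 6, -1, 4 → the inspectee's minimax is -1.
They coincide at (day 1, day 2), so the value is -1.

-1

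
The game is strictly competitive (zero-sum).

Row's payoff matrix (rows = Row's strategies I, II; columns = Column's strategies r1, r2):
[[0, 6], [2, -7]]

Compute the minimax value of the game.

4/5

Row minima are 0 and -7, so Row's maximin is 0; column maxima are 2 and 6, so Column's minimax is 2. These differ, so the equilibrium is in mixed strategies.
Let Row play I with probability p. Column is indifferent when 2(1−p) = 6p − 7(1−p), giving p = 3/5.
Let Column play r1 with probability q. Row is indifferent when 6(1−q) = 2q − 7(1−q), giving q = 13/15.
The value is 0·(13/15) + (6)·(2/15) = 4/5.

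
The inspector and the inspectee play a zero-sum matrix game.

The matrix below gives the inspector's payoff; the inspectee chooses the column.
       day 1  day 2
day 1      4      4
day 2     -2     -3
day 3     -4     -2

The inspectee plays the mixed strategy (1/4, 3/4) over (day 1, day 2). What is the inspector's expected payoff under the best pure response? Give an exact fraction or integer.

day 1: (4)·(1/4) + (4)·(3/4) = 4.
day 2: (-2)·(1/4) + (-3)·(3/4) = -11/4.
day 3: (-4)·(1/4) + (-2)·(3/4) = -5/2.
The best pure response is day 1 with expected payoff 4.

4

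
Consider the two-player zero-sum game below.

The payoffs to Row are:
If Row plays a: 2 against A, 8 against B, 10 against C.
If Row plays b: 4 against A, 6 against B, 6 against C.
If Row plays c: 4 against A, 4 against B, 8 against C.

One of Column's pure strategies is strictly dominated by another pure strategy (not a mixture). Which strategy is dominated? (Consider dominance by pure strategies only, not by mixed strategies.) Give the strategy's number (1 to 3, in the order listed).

3

Column prefers columns that give Row less. Compare C with A: 2 < 10, 4 < 6, 4 < 8.
So A strictly dominates C for Column; C is strictly dominated.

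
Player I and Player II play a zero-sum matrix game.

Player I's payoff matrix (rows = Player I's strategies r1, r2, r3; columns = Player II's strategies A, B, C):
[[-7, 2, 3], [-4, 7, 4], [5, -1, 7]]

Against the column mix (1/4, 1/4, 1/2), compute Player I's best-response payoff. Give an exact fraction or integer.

9/2

r1: (-7)·(1/4) + (2)·(1/4) + (3)·(1/2) = 1/4.
r2: (-4)·(1/4) + (7)·(1/4) + (4)·(1/2) = 11/4.
r3: (5)·(1/4) + (-1)·(1/4) + (7)·(1/2) = 9/2.
The best pure response is r3 with expected payoff 9/2.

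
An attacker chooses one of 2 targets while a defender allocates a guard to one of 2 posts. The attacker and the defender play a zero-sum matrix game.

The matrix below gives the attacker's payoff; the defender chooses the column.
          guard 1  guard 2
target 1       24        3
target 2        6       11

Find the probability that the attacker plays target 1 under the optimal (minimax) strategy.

5/26

Row minima are 3 and 6, so the attacker's maximin is 6; column maxima are 24 and 11, so the defender's minimax is 11. These differ, so the equilibrium is in mixed strategies.
Let the attacker play target 1 with probability p. The defender is indifferent when 24p + 6(1−p) = 3p + 11(1−p), giving p = 5/26.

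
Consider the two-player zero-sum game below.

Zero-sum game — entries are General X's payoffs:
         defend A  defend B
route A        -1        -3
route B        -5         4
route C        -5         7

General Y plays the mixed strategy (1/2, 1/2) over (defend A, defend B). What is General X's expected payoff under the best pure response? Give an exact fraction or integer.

route A: (-1)·(1/2) + (-3)·(1/2) = -2.
route B: (-5)·(1/2) + (4)·(1/2) = -1/2.
route C: (-5)·(1/2) + (7)·(1/2) = 1.
The best pure response is route C with expected payoff 1.

1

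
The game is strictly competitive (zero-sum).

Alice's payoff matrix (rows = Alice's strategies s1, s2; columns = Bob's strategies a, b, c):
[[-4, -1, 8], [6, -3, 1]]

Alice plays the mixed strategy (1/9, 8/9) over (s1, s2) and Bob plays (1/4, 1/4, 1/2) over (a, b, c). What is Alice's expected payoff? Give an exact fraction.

Against (1/4, 1/4, 1/2), each row's expected payoff is s1: 11/4; s2: 5/4.
Taking the (1/9, 8/9)-weighted average: (1/9)·(11/4) + (8/9)·(5/4) = 17/12.

17/12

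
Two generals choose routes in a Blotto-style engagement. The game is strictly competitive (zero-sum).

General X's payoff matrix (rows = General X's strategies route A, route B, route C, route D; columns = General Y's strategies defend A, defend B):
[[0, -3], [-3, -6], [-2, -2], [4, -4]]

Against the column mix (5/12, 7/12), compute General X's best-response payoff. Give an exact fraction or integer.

-2/3

route A: (0)·(5/12) + (-3)·(7/12) = -7/4.
route B: (-3)·(5/12) + (-6)·(7/12) = -19/4.
route C: (-2)·(5/12) + (-2)·(7/12) = -2.
route D: (4)·(5/12) + (-4)·(7/12) = -2/3.
The best pure response is route D with expected payoff -2/3.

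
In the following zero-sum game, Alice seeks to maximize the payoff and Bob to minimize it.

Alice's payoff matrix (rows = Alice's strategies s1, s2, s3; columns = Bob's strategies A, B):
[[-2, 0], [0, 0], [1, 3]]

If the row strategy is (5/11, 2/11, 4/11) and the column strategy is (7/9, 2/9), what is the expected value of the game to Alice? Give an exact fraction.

-2/11

Against (7/9, 2/9), each row's expected payoff is s1: -14/9; s2: 0; s3: 13/9.
Taking the (5/11, 2/11, 4/11)-weighted average: (5/11)·(-14/9) + (2/11)·(0) + (4/11)·(13/9) = -2/11.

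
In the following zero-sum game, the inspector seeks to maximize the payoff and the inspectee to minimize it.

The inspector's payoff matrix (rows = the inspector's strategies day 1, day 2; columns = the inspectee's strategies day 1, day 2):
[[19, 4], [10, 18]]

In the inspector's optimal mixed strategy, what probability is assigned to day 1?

8/23

Row minima are 4 and 10, so the inspector's maximin is 10; column maxima are 19 and 18, so the inspectee's minimax is 18. These differ, so the equilibrium is in mixed strategies.
Let the inspector play day 1 with probability p. The inspectee is indifferent when 19p + 10(1−p) = 4p + 18(1−p), giving p = 8/23.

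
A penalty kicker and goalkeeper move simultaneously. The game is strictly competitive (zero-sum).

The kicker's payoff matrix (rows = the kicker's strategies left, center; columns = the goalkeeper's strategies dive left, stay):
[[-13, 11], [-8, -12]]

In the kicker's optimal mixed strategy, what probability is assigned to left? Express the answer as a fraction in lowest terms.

Row minima are -13 and -12, so the kicker's maximin is -12; column maxima are -8 and 11, so the goalkeeper's minimax is -8. These differ, so the equilibrium is in mixed strategies.
Let the kicker play left with probability p. The goalkeeper is indifferent when −13p − 8(1−p) = 11p − 12(1−p), giving p = 1/7.

1/7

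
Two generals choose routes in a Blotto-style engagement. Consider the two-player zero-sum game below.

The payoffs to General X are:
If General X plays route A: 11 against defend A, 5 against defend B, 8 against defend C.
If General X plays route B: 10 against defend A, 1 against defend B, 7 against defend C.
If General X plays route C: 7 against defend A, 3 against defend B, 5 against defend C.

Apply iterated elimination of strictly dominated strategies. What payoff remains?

Column defend C is strictly dominated by defend B for General Y (5<8, 1<7, 3<5); eliminate defend C.
Column defend A is strictly dominated by defend B for General Y (5<11, 1<10, 3<7); eliminate defend A.
Row route C is strictly dominated by row route A (5>3); eliminate route C.
Row route B is strictly dominated by row route A (5>1); eliminate route B.
Only (route A, defend B) remains, with payoff 5.

5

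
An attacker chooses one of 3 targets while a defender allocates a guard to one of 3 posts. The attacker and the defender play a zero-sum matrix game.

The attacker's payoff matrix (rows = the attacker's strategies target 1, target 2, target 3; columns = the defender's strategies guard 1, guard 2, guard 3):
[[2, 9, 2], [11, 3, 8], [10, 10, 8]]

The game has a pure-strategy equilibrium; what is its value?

8

Row minima: 2, 3, 8 → the attacker's maximin is 8.
Column maxima: 11, 10, 8 → the defender's minimax is 8.
They coincide at (target 3, guard 3), so the value is 8.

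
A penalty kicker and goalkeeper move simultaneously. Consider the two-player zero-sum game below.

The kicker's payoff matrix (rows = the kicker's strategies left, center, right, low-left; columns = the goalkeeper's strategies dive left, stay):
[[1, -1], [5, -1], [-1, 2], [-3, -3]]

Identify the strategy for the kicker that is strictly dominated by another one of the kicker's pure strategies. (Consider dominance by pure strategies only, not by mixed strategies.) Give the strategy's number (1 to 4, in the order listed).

4

Compare low-left with left: 1 > -3, -1 > -3.
So left strictly dominates low-left for the kicker; low-left is strictly dominated.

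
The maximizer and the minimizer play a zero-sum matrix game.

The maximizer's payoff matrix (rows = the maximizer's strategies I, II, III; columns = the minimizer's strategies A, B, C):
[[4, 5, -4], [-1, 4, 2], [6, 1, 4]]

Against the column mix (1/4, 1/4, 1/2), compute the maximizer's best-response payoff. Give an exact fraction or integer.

I: (4)·(1/4) + (5)·(1/4) + (-4)·(1/2) = 1/4.
II: (-1)·(1/4) + (4)·(1/4) + (2)·(1/2) = 7/4.
III: (6)·(1/4) + (1)·(1/4) + (4)·(1/2) = 15/4.
The best pure response is III with expected payoff 15/4.

15/4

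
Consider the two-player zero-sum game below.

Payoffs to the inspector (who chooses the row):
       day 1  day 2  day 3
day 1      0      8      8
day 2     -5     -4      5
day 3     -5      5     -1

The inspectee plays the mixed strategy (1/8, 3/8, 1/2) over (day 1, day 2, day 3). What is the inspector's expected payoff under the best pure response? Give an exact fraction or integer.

7

day 1: (0)·(1/8) + (8)·(3/8) + (8)·(1/2) = 7.
day 2: (-5)·(1/8) + (-4)·(3/8) + (5)·(1/2) = 3/8.
day 3: (-5)·(1/8) + (5)·(3/8) + (-1)·(1/2) = 3/4.
The best pure response is day 1 with expected payoff 7.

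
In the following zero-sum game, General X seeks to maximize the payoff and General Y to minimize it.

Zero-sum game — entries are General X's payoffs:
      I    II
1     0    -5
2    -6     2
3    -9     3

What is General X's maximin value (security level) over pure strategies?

-5

The worst-case payoff for each row is 1: -5, 2: -6, 3: -9.
The best of these is -5.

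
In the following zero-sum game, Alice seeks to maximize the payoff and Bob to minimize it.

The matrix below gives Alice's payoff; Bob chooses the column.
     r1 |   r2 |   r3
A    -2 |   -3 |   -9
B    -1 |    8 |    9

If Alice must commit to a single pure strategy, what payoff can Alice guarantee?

The worst-case payoff for each row is A: -9, B: -1.
The best of these is -1.

-1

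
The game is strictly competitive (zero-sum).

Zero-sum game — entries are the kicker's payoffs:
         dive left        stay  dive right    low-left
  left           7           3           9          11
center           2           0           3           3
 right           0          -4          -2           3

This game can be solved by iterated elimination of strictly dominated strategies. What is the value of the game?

Column dive right is strictly dominated by stay for the goalkeeper (3<9, 0<3, -4<-2); eliminate dive right.
Column low-left is strictly dominated by dive left for the goalkeeper (7<11, 2<3, 0<3); eliminate low-left.
Row center is strictly dominated by row left (7>2, 3>0); eliminate center.
Row right is strictly dominated by row left (7>0, 3>-4); eliminate right.
Column dive left is strictly dominated by stay for the goalkeeper (3<7); eliminate dive left.
Only (left, stay) remains, with payoff 3.

3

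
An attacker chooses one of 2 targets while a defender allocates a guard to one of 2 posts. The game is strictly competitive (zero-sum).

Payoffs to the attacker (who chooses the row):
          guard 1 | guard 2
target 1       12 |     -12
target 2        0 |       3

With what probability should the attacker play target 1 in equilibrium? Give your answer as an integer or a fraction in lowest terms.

Row minima are -12 and 0, so the attacker's maximin is 0; column maxima are 12 and 3, so the defender's minimax is 3. These differ, so the equilibrium is in mixed strategies.
Let the attacker play target 1 with probability p. The defender is indifferent when 12p = −12p + 3(1−p), giving p = 1/9.

1/9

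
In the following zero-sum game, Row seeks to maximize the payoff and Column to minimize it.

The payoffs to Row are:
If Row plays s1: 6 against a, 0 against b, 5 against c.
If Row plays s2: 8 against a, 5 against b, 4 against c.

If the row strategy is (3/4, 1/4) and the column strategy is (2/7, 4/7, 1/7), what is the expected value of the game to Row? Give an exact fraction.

Against (2/7, 4/7, 1/7), each row's expected payoff is s1: 17/7; s2: 40/7.
Taking the (3/4, 1/4)-weighted average: (3/4)·(17/7) + (1/4)·(40/7) = 13/4.

13/4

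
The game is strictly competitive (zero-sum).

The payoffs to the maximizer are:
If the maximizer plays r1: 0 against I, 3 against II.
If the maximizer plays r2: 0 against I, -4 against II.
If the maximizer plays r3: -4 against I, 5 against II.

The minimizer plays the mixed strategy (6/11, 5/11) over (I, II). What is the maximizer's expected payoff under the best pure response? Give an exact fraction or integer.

r1: (0)·(6/11) + (3)·(5/11) = 15/11.
r2: (0)·(6/11) + (-4)·(5/11) = -20/11.
r3: (-4)·(6/11) + (5)·(5/11) = 1/11.
The best pure response is r1 with expected payoff 15/11.

15/11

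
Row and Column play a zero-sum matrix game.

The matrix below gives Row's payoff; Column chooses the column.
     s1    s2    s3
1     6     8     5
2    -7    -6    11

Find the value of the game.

101/19

Column s2 is strictly dominated by s1 for Column (it gives Row more in every row).
The remaining 2×2 game on (1, 2) × (s1, s3) has no saddle point. Let Row play 1 with probability p; indifference gives 6p − 7(1−p) = 5p + 11(1−p), so p = 18/19.
Similarly Column's optimal q on s1 is 6/19, and the value is 6·(6/19) + (5)·(13/19) = 101/19.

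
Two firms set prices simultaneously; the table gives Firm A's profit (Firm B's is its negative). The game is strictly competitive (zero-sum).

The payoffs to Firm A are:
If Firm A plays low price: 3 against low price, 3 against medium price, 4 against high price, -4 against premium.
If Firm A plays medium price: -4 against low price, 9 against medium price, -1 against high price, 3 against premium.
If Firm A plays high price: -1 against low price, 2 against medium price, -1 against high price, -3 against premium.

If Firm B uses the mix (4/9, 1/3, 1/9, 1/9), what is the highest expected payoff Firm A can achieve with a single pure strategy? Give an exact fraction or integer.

low price: (3)·(4/9) + (3)·(1/3) + (4)·(1/9) + (-4)·(1/9) = 7/3.
medium price: (-4)·(4/9) + (9)·(1/3) + (-1)·(1/9) + (3)·(1/9) = 13/9.
high price: (-1)·(4/9) + (2)·(1/3) + (-1)·(1/9) + (-3)·(1/9) = -2/9.
The best pure response is low price with expected payoff 7/3.

7/3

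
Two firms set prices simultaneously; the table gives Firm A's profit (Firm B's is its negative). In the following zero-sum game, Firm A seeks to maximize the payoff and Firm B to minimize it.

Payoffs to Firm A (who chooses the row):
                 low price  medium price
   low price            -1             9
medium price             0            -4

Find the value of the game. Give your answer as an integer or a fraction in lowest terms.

-2/7

Row minima are -1 and -4, so Firm A's maximin is -1; column maxima are 0 and 9, so Firm B's minimax is 0. These differ, so the equilibrium is in mixed strategies.
Let Firm A play low price with probability p. Firm B is indifferent when −p = 9p − 4(1−p), giving p = 2/7.
Let Firm B play low price with probability q. Firm A is indifferent when −q + 9(1−q) = −4(1−q), giving q = 13/14.
The value is -1·(13/14) + (9)·(1/14) = -2/7.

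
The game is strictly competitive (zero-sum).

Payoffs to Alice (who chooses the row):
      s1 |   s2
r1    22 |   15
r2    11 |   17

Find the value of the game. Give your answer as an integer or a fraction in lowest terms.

Row minima are 15 and 11, so Alice's maximin is 15; column maxima are 22 and 17, so Bob's minimax is 17. These differ, so the equilibrium is in mixed strategies.
Let Alice play r1 with probability p. Bob is indifferent when 22p + 11(1−p) = 15p + 17(1−p), giving p = 6/13.
Let Bob play s1 with probability q. Alice is indifferent when 22q + 15(1−q) = 11q + 17(1−q), giving q = 2/13.
The value is 22·(2/13) + (15)·(11/13) = 209/13.

209/13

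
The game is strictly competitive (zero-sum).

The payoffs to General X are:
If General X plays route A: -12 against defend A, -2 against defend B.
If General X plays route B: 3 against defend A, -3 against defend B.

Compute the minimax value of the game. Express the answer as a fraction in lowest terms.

-21/8

Row minima are -12 and -3, so General X's maximin is -3; column maxima are 3 and -2, so General Y's minimax is -2. These differ, so the equilibrium is in mixed strategies.
Let General X play route A with probability p. General Y is indifferent when −12p + 3(1−p) = −2p − 3(1−p), giving p = 3/8.
Let General Y play defend A with probability q. General X is indifferent when −12q − 2(1−q) = 3q − 3(1−q), giving q = 1/16.
The value is -12·(1/16) + (-2)·(15/16) = -21/8.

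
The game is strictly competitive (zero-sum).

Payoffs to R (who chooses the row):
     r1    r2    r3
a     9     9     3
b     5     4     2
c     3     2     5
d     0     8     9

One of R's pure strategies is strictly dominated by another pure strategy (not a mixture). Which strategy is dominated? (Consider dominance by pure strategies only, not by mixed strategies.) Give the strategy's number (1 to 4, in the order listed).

Compare b with a: 9 > 5, 9 > 4, 3 > 2.
So a strictly dominates b for R; b is strictly dominated.

2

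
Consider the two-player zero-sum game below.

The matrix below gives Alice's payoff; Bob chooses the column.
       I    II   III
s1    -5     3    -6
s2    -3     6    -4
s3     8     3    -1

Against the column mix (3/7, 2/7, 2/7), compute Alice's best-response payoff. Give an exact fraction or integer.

s1: (-5)·(3/7) + (3)·(2/7) + (-6)·(2/7) = -3.
s2: (-3)·(3/7) + (6)·(2/7) + (-4)·(2/7) = -5/7.
s3: (8)·(3/7) + (3)·(2/7) + (-1)·(2/7) = 4.
The best pure response is s3 with expected payoff 4.

4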